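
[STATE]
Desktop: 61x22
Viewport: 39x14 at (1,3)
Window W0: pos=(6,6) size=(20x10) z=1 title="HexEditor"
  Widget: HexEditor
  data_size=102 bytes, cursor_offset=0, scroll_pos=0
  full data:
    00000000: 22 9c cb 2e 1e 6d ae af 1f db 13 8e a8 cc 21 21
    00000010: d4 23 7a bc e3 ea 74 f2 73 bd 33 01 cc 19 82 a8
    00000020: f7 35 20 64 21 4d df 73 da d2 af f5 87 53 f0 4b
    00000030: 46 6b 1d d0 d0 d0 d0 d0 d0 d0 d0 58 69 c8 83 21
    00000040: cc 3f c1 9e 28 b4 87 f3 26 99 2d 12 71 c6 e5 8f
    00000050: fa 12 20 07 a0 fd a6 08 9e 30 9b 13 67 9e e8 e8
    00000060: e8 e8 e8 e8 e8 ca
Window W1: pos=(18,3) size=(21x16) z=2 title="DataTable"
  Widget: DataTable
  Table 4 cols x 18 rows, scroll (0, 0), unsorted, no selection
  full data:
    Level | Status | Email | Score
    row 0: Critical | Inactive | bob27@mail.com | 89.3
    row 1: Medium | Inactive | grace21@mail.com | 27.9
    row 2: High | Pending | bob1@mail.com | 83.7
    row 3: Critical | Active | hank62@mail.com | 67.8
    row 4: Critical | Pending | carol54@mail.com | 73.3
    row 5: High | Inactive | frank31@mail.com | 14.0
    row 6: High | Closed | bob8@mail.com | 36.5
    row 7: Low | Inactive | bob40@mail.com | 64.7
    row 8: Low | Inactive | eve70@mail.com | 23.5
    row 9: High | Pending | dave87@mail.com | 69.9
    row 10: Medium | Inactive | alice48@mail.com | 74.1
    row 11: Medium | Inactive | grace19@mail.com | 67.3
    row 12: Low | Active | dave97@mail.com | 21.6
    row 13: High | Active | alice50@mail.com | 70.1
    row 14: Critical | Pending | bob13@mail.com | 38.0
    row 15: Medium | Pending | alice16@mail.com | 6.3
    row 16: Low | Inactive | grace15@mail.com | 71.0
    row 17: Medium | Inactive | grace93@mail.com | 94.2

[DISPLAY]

                 ┏━━━━━━━━━━━━━━━━━━━┓ 
                 ┃ DataTable         ┃ 
                 ┠───────────────────┨ 
     ┏━━━━━━━━━━━┃Level   │Status  │E┃ 
     ┃ HexEditor ┃────────┼────────┼─┃ 
     ┠───────────┃Critical│Inactive│b┃ 
     ┃00000000  2┃Medium  │Inactive│g┃ 
     ┃00000010  d┃High    │Pending │b┃ 
     ┃00000020  f┃Critical│Active  │h┃ 
     ┃00000030  4┃Critical│Pending │c┃ 
     ┃00000040  c┃High    │Inactive│f┃ 
     ┃00000050  f┃High    │Closed  │b┃ 
     ┗━━━━━━━━━━━┃Low     │Inactive│b┃ 
                 ┃Low     │Inactive│e┃ 


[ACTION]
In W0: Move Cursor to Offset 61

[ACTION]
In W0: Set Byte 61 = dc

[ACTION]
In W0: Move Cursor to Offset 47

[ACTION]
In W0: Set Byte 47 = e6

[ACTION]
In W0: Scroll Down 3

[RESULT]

                 ┏━━━━━━━━━━━━━━━━━━━┓ 
                 ┃ DataTable         ┃ 
                 ┠───────────────────┨ 
     ┏━━━━━━━━━━━┃Level   │Status  │E┃ 
     ┃ HexEditor ┃────────┼────────┼─┃ 
     ┠───────────┃Critical│Inactive│b┃ 
     ┃00000030  4┃Medium  │Inactive│g┃ 
     ┃00000040  c┃High    │Pending │b┃ 
     ┃00000050  f┃Critical│Active  │h┃ 
     ┃00000060  e┃Critical│Pending │c┃ 
     ┃           ┃High    │Inactive│f┃ 
     ┃           ┃High    │Closed  │b┃ 
     ┗━━━━━━━━━━━┃Low     │Inactive│b┃ 
                 ┃Low     │Inactive│e┃ 


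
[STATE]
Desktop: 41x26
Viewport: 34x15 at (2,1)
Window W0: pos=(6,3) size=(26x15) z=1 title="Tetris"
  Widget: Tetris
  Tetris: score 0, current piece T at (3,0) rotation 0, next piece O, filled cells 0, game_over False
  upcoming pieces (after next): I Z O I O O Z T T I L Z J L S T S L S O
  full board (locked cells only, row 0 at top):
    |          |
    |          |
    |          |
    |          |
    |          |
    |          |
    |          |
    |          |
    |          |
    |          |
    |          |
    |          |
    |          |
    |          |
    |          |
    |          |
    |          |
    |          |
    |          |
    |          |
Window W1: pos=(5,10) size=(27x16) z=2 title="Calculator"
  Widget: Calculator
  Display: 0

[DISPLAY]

                                  
                                  
    ┏━━━━━━━━━━━━━━━━━━━━━━━━┓    
    ┃ Tetris                 ┃    
    ┠────────────────────────┨    
    ┃          │Next:        ┃    
    ┃          │▓▓           ┃    
    ┃          │▓▓           ┃    
    ┃          │             ┃    
   ┏━━━━━━━━━━━━━━━━━━━━━━━━━┓    
   ┃ Calculator              ┃    
   ┠─────────────────────────┨    
   ┃                        0┃    
   ┃┌───┬───┬───┬───┐        ┃    
   ┃│ 7 │ 8 │ 9 │ ÷ │        ┃    


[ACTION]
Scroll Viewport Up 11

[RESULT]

                                  
                                  
                                  
    ┏━━━━━━━━━━━━━━━━━━━━━━━━┓    
    ┃ Tetris                 ┃    
    ┠────────────────────────┨    
    ┃          │Next:        ┃    
    ┃          │▓▓           ┃    
    ┃          │▓▓           ┃    
    ┃          │             ┃    
   ┏━━━━━━━━━━━━━━━━━━━━━━━━━┓    
   ┃ Calculator              ┃    
   ┠─────────────────────────┨    
   ┃                        0┃    
   ┃┌───┬───┬───┬───┐        ┃    


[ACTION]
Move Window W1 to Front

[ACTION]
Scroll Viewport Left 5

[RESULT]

                                  
                                  
                                  
      ┏━━━━━━━━━━━━━━━━━━━━━━━━┓  
      ┃ Tetris                 ┃  
      ┠────────────────────────┨  
      ┃          │Next:        ┃  
      ┃          │▓▓           ┃  
      ┃          │▓▓           ┃  
      ┃          │             ┃  
     ┏━━━━━━━━━━━━━━━━━━━━━━━━━┓  
     ┃ Calculator              ┃  
     ┠─────────────────────────┨  
     ┃                        0┃  
     ┃┌───┬───┬───┬───┐        ┃  


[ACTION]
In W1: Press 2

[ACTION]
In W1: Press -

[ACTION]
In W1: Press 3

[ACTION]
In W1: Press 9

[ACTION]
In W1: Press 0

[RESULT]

                                  
                                  
                                  
      ┏━━━━━━━━━━━━━━━━━━━━━━━━┓  
      ┃ Tetris                 ┃  
      ┠────────────────────────┨  
      ┃          │Next:        ┃  
      ┃          │▓▓           ┃  
      ┃          │▓▓           ┃  
      ┃          │             ┃  
     ┏━━━━━━━━━━━━━━━━━━━━━━━━━┓  
     ┃ Calculator              ┃  
     ┠─────────────────────────┨  
     ┃                      390┃  
     ┃┌───┬───┬───┬───┐        ┃  


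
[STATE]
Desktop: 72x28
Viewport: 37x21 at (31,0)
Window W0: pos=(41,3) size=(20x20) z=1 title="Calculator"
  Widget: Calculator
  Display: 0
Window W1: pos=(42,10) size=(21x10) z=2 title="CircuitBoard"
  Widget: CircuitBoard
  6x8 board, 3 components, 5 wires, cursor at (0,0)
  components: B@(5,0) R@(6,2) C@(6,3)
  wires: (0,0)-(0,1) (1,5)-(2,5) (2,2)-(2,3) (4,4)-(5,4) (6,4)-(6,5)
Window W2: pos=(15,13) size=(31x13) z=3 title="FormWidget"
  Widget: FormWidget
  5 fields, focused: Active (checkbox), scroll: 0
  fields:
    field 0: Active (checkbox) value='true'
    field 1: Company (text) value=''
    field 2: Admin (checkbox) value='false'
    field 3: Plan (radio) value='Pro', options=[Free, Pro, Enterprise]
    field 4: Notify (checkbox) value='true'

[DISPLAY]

                                     
                                     
                                     
          ┏━━━━━━━━━━━━━━━━━━┓       
          ┃ Calculator       ┃       
          ┠──────────────────┨       
          ┃                 0┃       
          ┃┌───┬───┬───┬───┐ ┃       
          ┃│ 7 │ 8 │ 9 │ ÷ │ ┃       
          ┃├───┼───┼───┼───┤ ┃       
          ┃┏━━━━━━━━━━━━━━━━━━━┓     
          ┃┃ CircuitBoard      ┃     
          ┃┠───────────────────┨     
━━━━━━━━━━━━━━┓0 1 2 3 4 5     ┃     
              ┃[.]─ ·          ┃     
──────────────┨                ┃     
x]            ┃                ┃     
             ]┃                ┃     
 ]            ┃         · ─ ·  ┃     
 ) Free  (●) P┃━━━━━━━━━━━━━━━━┛     
x]            ┃              ┃       


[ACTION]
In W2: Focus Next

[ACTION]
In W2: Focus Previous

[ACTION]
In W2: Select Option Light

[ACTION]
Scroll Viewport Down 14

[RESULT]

          ┃┌───┬───┬───┬───┐ ┃       
          ┃│ 7 │ 8 │ 9 │ ÷ │ ┃       
          ┃├───┼───┼───┼───┤ ┃       
          ┃┏━━━━━━━━━━━━━━━━━━━┓     
          ┃┃ CircuitBoard      ┃     
          ┃┠───────────────────┨     
━━━━━━━━━━━━━━┓0 1 2 3 4 5     ┃     
              ┃[.]─ ·          ┃     
──────────────┨                ┃     
x]            ┃                ┃     
             ]┃                ┃     
 ]            ┃         · ─ ·  ┃     
 ) Free  (●) P┃━━━━━━━━━━━━━━━━┛     
x]            ┃              ┃       
              ┃              ┃       
              ┃━━━━━━━━━━━━━━┛       
              ┃                      
              ┃                      
━━━━━━━━━━━━━━┛                      
                                     
                                     


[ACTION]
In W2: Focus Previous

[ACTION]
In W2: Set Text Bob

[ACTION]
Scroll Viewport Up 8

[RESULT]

                                     
                                     
                                     
          ┏━━━━━━━━━━━━━━━━━━┓       
          ┃ Calculator       ┃       
          ┠──────────────────┨       
          ┃                 0┃       
          ┃┌───┬───┬───┬───┐ ┃       
          ┃│ 7 │ 8 │ 9 │ ÷ │ ┃       
          ┃├───┼───┼───┼───┤ ┃       
          ┃┏━━━━━━━━━━━━━━━━━━━┓     
          ┃┃ CircuitBoard      ┃     
          ┃┠───────────────────┨     
━━━━━━━━━━━━━━┓0 1 2 3 4 5     ┃     
              ┃[.]─ ·          ┃     
──────────────┨                ┃     
x]            ┃                ┃     
             ]┃                ┃     
 ]            ┃         · ─ ·  ┃     
 ) Free  (●) P┃━━━━━━━━━━━━━━━━┛     
x]            ┃              ┃       


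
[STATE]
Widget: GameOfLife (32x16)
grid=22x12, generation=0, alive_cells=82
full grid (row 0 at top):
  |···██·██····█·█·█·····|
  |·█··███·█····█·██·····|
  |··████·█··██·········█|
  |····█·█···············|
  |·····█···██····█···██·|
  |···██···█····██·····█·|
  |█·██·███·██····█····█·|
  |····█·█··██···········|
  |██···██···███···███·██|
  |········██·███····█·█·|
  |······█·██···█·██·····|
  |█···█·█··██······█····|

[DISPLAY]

Gen: 0                          
···██·██····█·█·█·····          
·█··███·█····█·██·····          
··████·█··██·········█          
····█·█···············          
·····█···██····█···██·          
···██···█····██·····█·          
█·██·███·██····█····█·          
····█·█··██···········          
██···██···███···███·██          
········██·███····█·█·          
······█·██···█·██·····          
█···█·█··██······█····          
                                
                                
                                


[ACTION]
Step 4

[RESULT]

Gen: 4                          
·······██···██········          
······█·██············          
······█·█·█····█······          
···██·█··██····█···██·          
··█·█·█·····██···██···          
·███········██··█··█··          
·███·········██·······          
······█··············█          
·······██··········██·          
···█·█··██·███·█·█·█··          
···█···██····███·██···          
····███·██·█··········          
                                
                                
                                


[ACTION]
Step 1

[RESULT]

Gen: 5                          
·······███············          
······█···············          
······█·█·█···········          
···██·█··███··█·█·██··          
·█··█······████·███·█·          
····█············██···          
·█·█········███·······          
··█····█············█·          
······████··█·····███·          
····█·█··█··██·█·█·██·          
···█·······█·█·█·██···          
····███·██····█·······          
                                
                                
                                


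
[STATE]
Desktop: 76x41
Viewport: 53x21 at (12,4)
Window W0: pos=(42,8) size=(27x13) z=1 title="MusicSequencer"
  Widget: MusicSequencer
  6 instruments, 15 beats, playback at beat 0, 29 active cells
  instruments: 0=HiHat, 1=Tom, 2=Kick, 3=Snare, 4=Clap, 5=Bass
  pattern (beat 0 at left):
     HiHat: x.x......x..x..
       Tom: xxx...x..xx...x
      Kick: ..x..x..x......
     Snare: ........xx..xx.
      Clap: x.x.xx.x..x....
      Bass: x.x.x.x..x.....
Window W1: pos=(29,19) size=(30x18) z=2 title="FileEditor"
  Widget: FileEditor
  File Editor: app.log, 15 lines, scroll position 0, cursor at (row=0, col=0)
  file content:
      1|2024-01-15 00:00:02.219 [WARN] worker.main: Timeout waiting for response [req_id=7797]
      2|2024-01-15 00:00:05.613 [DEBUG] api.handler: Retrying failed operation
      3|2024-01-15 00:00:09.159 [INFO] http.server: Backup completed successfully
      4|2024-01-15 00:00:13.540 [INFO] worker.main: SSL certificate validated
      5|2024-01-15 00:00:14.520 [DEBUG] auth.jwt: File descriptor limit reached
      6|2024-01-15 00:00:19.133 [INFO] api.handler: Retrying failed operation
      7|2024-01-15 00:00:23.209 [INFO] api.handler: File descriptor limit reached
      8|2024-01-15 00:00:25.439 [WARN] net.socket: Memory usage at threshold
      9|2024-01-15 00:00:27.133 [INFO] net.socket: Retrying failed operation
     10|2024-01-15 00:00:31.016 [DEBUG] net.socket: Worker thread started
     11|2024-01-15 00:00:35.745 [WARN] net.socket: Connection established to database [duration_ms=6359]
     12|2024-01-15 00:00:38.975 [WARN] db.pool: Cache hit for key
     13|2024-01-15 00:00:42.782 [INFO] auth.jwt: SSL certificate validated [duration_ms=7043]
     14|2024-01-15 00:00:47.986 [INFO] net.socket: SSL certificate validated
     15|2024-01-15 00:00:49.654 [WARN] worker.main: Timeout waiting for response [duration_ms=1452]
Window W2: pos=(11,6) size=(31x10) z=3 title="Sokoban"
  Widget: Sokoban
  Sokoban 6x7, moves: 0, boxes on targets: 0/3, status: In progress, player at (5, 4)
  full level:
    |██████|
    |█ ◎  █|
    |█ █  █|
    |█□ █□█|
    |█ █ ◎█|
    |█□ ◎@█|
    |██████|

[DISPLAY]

                                                     
                                                     
━━━━━━━━━━━━━━━━━━━━━━━━━━━━━┓                       
 Sokoban                     ┃                       
─────────────────────────────┨┏━━━━━━━━━━━━━━━━━━━━━━
██████                       ┃┃ MusicSequencer       
█ ◎  █                       ┃┠──────────────────────
█ █  █                       ┃┃      ▼12345678901234 
█□ █□█                       ┃┃ HiHat█·█······█··█·· 
█ █ ◎█                       ┃┃   Tom███···█··██···█ 
█□ ◎@█                       ┃┃  Kick··█··█··█······ 
━━━━━━━━━━━━━━━━━━━━━━━━━━━━━┛┃ Snare········██··██· 
                              ┃  Clap█·█·██·█··█···· 
                              ┃  Bass█·█·█·█··█····· 
                              ┃                      
                 ┏━━━━━━━━━━━━━━━━━━━━━━━━━━━━┓      
                 ┃ FileEditor                 ┃━━━━━━
                 ┠────────────────────────────┨      
                 ┃█024-01-15 00:00:02.219 [WA▲┃      
                 ┃2024-01-15 00:00:05.613 [DE█┃      
                 ┃2024-01-15 00:00:09.159 [IN░┃      


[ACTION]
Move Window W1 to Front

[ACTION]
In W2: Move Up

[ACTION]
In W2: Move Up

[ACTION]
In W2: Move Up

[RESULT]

                                                     
                                                     
━━━━━━━━━━━━━━━━━━━━━━━━━━━━━┓                       
 Sokoban                     ┃                       
─────────────────────────────┨┏━━━━━━━━━━━━━━━━━━━━━━
██████                       ┃┃ MusicSequencer       
█ ◎ □█                       ┃┠──────────────────────
█ █ @█                       ┃┃      ▼12345678901234 
█□ █ █                       ┃┃ HiHat█·█······█··█·· 
█ █ ◎█                       ┃┃   Tom███···█··██···█ 
█□ ◎ █                       ┃┃  Kick··█··█··█······ 
━━━━━━━━━━━━━━━━━━━━━━━━━━━━━┛┃ Snare········██··██· 
                              ┃  Clap█·█·██·█··█···· 
                              ┃  Bass█·█·█·█··█····· 
                              ┃                      
                 ┏━━━━━━━━━━━━━━━━━━━━━━━━━━━━┓      
                 ┃ FileEditor                 ┃━━━━━━
                 ┠────────────────────────────┨      
                 ┃█024-01-15 00:00:02.219 [WA▲┃      
                 ┃2024-01-15 00:00:05.613 [DE█┃      
                 ┃2024-01-15 00:00:09.159 [IN░┃      


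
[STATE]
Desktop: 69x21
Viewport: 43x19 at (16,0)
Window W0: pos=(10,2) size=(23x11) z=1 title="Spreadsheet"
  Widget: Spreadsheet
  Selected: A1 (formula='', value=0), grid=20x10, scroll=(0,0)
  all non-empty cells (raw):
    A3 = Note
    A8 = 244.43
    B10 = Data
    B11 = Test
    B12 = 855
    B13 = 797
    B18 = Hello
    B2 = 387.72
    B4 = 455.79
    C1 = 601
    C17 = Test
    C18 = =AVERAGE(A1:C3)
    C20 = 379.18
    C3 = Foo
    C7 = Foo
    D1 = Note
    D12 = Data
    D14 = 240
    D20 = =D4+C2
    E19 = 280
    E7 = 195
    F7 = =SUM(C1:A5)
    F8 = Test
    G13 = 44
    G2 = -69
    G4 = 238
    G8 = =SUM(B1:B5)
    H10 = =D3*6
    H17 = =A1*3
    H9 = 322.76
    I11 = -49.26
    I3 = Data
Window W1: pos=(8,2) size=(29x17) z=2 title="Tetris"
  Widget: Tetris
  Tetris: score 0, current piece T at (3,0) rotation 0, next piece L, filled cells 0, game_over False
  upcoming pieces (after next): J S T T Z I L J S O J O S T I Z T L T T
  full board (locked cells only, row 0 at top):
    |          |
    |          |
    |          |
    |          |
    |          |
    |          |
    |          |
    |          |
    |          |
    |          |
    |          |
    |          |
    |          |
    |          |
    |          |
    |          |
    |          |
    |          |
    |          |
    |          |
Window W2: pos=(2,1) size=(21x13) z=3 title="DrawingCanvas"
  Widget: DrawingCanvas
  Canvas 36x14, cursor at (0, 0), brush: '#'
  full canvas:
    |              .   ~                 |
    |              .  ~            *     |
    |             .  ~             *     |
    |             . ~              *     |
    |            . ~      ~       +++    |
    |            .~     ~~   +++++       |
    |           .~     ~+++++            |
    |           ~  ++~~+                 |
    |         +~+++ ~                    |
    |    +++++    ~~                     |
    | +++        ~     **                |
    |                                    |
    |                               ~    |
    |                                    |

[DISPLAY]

                                           
━━━━━━┓                                    
s     ┃━━━━━━━━━━━━━┓                      
──────┨             ┃                      
 .   ~┃─────────────┨                      
 .  ~ ┃t:           ┃                      
.  ~  ┃             ┃                      
. ~   ┃             ┃                      
 ~    ┃             ┃                      
~     ┃             ┃                      
     ~┃             ┃                      
 ++~~+┃re:          ┃                      
+ ~   ┃             ┃                      
━━━━━━┛             ┃                      
   │                ┃                      
   │                ┃                      
   │                ┃                      
   │                ┃                      
━━━━━━━━━━━━━━━━━━━━┛                      


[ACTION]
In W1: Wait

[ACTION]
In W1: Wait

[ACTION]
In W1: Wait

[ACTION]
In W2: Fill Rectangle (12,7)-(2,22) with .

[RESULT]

                                           
━━━━━━┓                                    
s     ┃━━━━━━━━━━━━━┓                      
──────┨             ┃                      
 .   ~┃─────────────┨                      
 .  ~ ┃t:           ┃                      
......┃             ┃                      
......┃             ┃                      
......┃             ┃                      
......┃             ┃                      
......┃             ┃                      
......┃re:          ┃                      
......┃             ┃                      
━━━━━━┛             ┃                      
   │                ┃                      
   │                ┃                      
   │                ┃                      
   │                ┃                      
━━━━━━━━━━━━━━━━━━━━┛                      


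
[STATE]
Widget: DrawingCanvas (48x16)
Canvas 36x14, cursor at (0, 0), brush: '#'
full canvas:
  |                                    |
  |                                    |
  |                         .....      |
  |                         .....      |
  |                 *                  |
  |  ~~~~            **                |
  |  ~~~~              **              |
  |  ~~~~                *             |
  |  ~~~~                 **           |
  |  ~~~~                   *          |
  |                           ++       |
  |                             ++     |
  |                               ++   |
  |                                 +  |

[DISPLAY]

+                                               
                                                
                         .....                  
                         .....                  
                 *                              
  ~~~~            **                            
  ~~~~              **                          
  ~~~~                *                         
  ~~~~                 **                       
  ~~~~                   *                      
                           ++                   
                             ++                 
                               ++               
                                 +              
                                                
                                                


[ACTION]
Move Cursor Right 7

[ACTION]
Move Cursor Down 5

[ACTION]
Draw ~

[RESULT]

                                                
                                                
                         .....                  
                         .....                  
                 *                              
  ~~~~ ~          **                            
  ~~~~              **                          
  ~~~~                *                         
  ~~~~                 **                       
  ~~~~                   *                      
                           ++                   
                             ++                 
                               ++               
                                 +              
                                                
                                                


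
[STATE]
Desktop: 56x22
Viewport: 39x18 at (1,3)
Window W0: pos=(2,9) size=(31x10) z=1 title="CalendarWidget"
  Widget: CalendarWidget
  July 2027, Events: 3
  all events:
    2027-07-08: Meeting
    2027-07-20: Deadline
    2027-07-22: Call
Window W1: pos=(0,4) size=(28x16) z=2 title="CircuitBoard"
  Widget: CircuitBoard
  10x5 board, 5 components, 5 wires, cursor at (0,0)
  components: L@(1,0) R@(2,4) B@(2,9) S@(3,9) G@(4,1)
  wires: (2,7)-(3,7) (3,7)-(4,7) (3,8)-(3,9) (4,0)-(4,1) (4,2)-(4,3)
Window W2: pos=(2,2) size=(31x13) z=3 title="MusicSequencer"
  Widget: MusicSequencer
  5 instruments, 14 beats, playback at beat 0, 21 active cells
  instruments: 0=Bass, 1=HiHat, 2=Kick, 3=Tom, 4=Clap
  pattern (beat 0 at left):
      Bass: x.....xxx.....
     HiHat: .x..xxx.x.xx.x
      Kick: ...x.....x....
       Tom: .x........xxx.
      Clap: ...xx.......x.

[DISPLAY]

 ┃ MusicSequencer              ┃       
━┠─────────────────────────────┨       
 ┃      ▼1234567890123         ┃       
─┃  Bass█·····███·····         ┃       
 ┃ HiHat·█··███·█·██·█         ┃       
0┃  Kick···█·····█····         ┃       
 ┃   Tom·█········███·         ┃       
1┃  Clap···██·······█·         ┃       
 ┃                             ┃       
2┃                             ┃       
 ┃                             ┃       
3┗━━━━━━━━━━━━━━━━━━━━━━━━━━━━━┛       
                          ┃    ┃       
4   · ─ G   · ─ ·         ┃    ┃       
Cursor: (0,0)             ┃    ┃       
                          ┃━━━━┛       
━━━━━━━━━━━━━━━━━━━━━━━━━━┛            
                                       


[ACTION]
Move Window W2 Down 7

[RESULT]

                                       
━━━━━━━━━━━━━━━━━━━━━━━━━━┓            
 CircuitBoard             ┃            
──────────────────────────┨            
   0 1 2 3 4 5 6 7 8 9    ┃            
0  [.]                    ┃            
 ┏━━━━━━━━━━━━━━━━━━━━━━━━━━━━━┓       
1┃ MusicSequencer              ┃       
 ┠─────────────────────────────┨       
2┃      ▼1234567890123         ┃       
 ┃  Bass█·····███·····         ┃       
3┃ HiHat·█··███·█·██·█         ┃       
 ┃  Kick···█·····█····         ┃       
4┃   Tom·█········███·         ┃       
C┃  Clap···██·······█·         ┃       
 ┃                             ┃       
━┃                             ┃       
 ┃                             ┃       


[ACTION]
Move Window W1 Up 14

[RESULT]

   0 1 2 3 4 5 6 7 8 9    ┃            
0  [.]                    ┃            
                          ┃            
1   L                     ┃            
                          ┃            
2                   R     ┃            
 ┏━━━━━━━━━━━━━━━━━━━━━━━━━━━━━┓       
3┃ MusicSequencer              ┃       
 ┠─────────────────────────────┨       
4┃      ▼1234567890123         ┃       
C┃  Bass█·····███·····         ┃       
 ┃ HiHat·█··███·█·██·█         ┃       
━┃  Kick···█·····█····         ┃       
 ┃   Tom·█········███·         ┃       
 ┃  Clap···██·······█·         ┃       
 ┃                             ┃       
 ┃                             ┃       
 ┃                             ┃       


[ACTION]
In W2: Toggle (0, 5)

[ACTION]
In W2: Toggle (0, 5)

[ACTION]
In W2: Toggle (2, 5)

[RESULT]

   0 1 2 3 4 5 6 7 8 9    ┃            
0  [.]                    ┃            
                          ┃            
1   L                     ┃            
                          ┃            
2                   R     ┃            
 ┏━━━━━━━━━━━━━━━━━━━━━━━━━━━━━┓       
3┃ MusicSequencer              ┃       
 ┠─────────────────────────────┨       
4┃      ▼1234567890123         ┃       
C┃  Bass█·····███·····         ┃       
 ┃ HiHat·█··███·█·██·█         ┃       
━┃  Kick···█·█···█····         ┃       
 ┃   Tom·█········███·         ┃       
 ┃  Clap···██·······█·         ┃       
 ┃                             ┃       
 ┃                             ┃       
 ┃                             ┃       


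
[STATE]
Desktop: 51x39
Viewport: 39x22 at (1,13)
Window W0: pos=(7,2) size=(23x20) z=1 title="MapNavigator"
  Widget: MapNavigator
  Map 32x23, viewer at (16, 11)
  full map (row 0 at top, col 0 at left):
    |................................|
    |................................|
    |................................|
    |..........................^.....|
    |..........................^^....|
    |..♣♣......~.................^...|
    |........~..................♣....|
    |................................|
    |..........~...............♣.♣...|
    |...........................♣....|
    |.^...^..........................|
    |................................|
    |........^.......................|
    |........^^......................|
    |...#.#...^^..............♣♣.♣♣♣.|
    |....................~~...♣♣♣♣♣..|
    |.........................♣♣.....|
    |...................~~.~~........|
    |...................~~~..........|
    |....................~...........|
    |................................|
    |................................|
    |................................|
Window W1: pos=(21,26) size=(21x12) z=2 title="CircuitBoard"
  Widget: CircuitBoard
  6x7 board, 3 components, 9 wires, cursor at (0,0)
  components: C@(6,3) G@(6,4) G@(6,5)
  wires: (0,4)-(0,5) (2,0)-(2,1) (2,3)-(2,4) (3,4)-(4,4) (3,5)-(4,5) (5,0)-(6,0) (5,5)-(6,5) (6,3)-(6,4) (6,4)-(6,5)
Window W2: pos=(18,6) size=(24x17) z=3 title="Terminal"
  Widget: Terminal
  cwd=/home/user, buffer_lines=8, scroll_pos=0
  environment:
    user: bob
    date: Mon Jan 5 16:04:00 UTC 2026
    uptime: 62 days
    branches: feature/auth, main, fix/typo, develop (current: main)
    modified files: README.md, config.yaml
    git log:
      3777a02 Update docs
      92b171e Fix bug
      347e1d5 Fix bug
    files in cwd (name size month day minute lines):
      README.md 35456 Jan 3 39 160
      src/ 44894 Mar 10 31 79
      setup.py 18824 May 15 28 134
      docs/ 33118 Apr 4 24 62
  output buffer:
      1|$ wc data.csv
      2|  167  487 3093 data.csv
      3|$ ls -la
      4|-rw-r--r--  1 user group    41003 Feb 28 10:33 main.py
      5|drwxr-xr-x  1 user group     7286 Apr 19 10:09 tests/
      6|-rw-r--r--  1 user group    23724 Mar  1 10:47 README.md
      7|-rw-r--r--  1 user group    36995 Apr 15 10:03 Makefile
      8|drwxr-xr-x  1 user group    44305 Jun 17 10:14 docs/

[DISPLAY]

      ┃..........┃drwxr-xr-x  1 user gr
      ┃..^.......┃-rw-r--r--  1 user gr
      ┃..^^......┃-rw-r--r--  1 user gr
      ┃...^^.....┃drwxr-xr-x  1 user gr
      ┃..........┃$ █                  
      ┃..........┃                     
      ┃..........┃                     
      ┃..........┃                     
      ┗━━━━━━━━━━┃                     
                 ┗━━━━━━━━━━━━━━━━━━━━━
                                       
                                       
                                       
                    ┏━━━━━━━━━━━━━━━━━━
                    ┃ CircuitBoard     
                    ┠──────────────────
                    ┃   0 1 2 3 4 5    
                    ┃0  [.]            
                    ┃                  
                    ┃1                 
                    ┃                  
                    ┃2   · ─ ·       · 


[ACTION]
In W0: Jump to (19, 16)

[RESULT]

      ┃..........┃drwxr-xr-x  1 user gr
      ┃..........┃-rw-r--r--  1 user gr
      ┃..........┃-rw-r--r--  1 user gr
      ┃..........┃drwxr-xr-x  1 user gr
      ┃..........┃$ █                  
      ┃..........┃                     
      ┃..........┃                     
      ┃          ┃                     
      ┗━━━━━━━━━━┃                     
                 ┗━━━━━━━━━━━━━━━━━━━━━
                                       
                                       
                                       
                    ┏━━━━━━━━━━━━━━━━━━
                    ┃ CircuitBoard     
                    ┠──────────────────
                    ┃   0 1 2 3 4 5    
                    ┃0  [.]            
                    ┃                  
                    ┃1                 
                    ┃                  
                    ┃2   · ─ ·       · 


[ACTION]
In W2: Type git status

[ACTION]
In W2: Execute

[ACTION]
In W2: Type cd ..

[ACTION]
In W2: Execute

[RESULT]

      ┃..........┃$ git status         
      ┃..........┃On branch main       
      ┃..........┃Changes not staged fo
      ┃..........┃                     
      ┃..........┃        modified:   R
      ┃..........┃        modified:   c
      ┃..........┃$ cd ..              
      ┃          ┃                     
      ┗━━━━━━━━━━┃$ █                  
                 ┗━━━━━━━━━━━━━━━━━━━━━
                                       
                                       
                                       
                    ┏━━━━━━━━━━━━━━━━━━
                    ┃ CircuitBoard     
                    ┠──────────────────
                    ┃   0 1 2 3 4 5    
                    ┃0  [.]            
                    ┃                  
                    ┃1                 
                    ┃                  
                    ┃2   · ─ ·       · 


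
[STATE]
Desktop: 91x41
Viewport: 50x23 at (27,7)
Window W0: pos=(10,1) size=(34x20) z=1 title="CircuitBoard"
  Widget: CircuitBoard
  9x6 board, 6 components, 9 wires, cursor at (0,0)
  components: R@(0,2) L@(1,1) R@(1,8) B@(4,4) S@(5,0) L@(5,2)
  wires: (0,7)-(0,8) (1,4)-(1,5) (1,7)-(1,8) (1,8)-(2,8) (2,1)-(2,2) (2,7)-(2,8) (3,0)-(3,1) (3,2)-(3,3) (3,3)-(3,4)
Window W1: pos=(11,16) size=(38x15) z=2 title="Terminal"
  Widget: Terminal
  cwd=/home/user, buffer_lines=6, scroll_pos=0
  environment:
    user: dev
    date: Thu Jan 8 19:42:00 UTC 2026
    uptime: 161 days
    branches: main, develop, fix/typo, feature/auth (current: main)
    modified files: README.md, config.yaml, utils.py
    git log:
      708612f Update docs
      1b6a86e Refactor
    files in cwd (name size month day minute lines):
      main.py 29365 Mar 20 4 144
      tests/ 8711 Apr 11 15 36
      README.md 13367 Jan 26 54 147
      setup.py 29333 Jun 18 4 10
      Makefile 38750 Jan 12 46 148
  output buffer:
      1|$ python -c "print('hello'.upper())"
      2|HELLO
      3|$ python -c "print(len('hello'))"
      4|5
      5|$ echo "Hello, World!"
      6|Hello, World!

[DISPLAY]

    · ─ ·       ┃                                 
                ┃                                 
                ┃                                 
                ┃                                 
· ─ ·           ┃                                 
                ┃                                 
    B           ┃                                 
                ┃                                 
                ┃                                 
━━━━━━━━━━━━━━━━━━━━━┓                            
                     ┃                            
─────────────────────┨                            
int('hello'.upper())"┃                            
                     ┃                            
int(len('hello'))"   ┃                            
                     ┃                            
World!"              ┃                            
                     ┃                            
                     ┃                            
                     ┃                            
                     ┃                            
                     ┃                            
                     ┃                            


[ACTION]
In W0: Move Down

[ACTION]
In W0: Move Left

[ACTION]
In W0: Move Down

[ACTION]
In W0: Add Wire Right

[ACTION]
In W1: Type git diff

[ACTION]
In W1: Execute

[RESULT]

    · ─ ·       ┃                                 
                ┃                                 
                ┃                                 
                ┃                                 
· ─ ·           ┃                                 
                ┃                                 
    B           ┃                                 
                ┃                                 
                ┃                                 
━━━━━━━━━━━━━━━━━━━━━┓                            
                     ┃                            
─────────────────────┨                            
                     ┃                            
World!"              ┃                            
                     ┃                            
                     ┃                            
in.py b/main.py      ┃                            
                     ┃                            
                     ┃                            
                     ┃                            
                     ┃                            
                     ┃                            
                     ┃                            
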